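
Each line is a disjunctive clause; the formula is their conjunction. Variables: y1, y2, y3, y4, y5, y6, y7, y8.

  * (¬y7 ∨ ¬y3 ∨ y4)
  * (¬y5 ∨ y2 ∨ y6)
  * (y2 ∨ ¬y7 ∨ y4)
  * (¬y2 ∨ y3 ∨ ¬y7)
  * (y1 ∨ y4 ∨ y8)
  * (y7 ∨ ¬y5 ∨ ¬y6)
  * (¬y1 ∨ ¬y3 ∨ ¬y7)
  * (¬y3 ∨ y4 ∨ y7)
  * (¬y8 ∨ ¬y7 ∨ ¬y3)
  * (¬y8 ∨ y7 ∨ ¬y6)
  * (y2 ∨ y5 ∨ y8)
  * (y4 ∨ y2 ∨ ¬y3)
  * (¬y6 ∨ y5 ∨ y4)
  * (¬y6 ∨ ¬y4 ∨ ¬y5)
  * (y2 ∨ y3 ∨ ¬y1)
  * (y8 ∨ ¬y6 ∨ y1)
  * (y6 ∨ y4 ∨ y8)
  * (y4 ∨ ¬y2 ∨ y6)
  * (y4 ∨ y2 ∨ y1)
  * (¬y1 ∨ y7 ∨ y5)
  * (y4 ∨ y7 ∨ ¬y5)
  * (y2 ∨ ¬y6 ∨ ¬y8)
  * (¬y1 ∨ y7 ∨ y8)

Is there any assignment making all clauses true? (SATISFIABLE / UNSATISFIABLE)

Try y1 = False.
Set y2 = False and propagate.
  then y4 is forced to True.
For the remaining variables, y3 = False, y5 = False, y6 = False, y7 = True, y8 = True works.
Every clause has at least one true literal under this assignment.
So y1=False, y2=False, y3=False, y4=True, y5=False, y6=False, y7=True, y8=True is a satisfying assignment.

SATISFIABLE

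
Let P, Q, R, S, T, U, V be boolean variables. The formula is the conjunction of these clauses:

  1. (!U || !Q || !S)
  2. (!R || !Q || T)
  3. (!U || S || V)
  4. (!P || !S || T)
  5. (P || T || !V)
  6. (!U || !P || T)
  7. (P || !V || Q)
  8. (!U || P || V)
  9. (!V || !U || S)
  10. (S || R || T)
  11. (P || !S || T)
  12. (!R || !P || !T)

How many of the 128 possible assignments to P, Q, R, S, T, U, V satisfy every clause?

Case analysis on P and T:
  P=T, T=T: V free; 5 ways for (Q,R,S,U) × 2^1 = 10.
  P=T, T=F: remaining (Q,R,S,U,V) ∈ {(F,T,F,F,F); (F,T,F,F,T)} — 2.
  P=F, T=T: R, S free; 3 ways for (Q,U,V) × 2^2 = 12.
  P=F, T=F: remaining (Q,R,S,U,V) ∈ {(F,T,F,F,F)} — 1.
Total: 10 + 2 + 12 + 1 = 25.

25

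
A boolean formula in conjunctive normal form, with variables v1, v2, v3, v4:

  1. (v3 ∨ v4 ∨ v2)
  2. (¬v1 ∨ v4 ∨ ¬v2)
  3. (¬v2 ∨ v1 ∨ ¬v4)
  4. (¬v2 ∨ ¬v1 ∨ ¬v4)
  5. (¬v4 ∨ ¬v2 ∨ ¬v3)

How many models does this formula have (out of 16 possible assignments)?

8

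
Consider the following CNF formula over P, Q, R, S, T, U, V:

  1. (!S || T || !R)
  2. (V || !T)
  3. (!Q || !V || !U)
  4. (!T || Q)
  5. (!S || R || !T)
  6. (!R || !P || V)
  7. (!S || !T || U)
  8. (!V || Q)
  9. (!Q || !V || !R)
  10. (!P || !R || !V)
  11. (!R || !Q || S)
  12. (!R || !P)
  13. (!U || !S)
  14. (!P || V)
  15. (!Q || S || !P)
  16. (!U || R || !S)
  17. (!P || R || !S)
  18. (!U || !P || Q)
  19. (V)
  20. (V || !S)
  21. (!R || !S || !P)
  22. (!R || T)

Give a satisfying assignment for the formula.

P = False, Q = True, R = False, S = False, T = True, U = False, V = True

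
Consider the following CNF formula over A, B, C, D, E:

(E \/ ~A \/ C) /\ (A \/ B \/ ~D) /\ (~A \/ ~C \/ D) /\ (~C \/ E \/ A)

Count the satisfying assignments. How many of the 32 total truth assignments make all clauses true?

Case analysis on A and C:
  A=1, C=1: remaining (B,D,E) ∈ {(0,1,0); (0,1,1); (1,1,0); (1,1,1)} — 4.
  A=1, C=0: remaining (B,D,E) ∈ {(0,0,1); (0,1,1); (1,0,1); (1,1,1)} — 4.
  A=0, C=1: remaining (B,D,E) ∈ {(0,0,1); (1,0,1); (1,1,1)} — 3.
  A=0, C=0: E free; 3 ways for (B,D) × 2^1 = 6.
Total: 4 + 4 + 3 + 6 = 17.

17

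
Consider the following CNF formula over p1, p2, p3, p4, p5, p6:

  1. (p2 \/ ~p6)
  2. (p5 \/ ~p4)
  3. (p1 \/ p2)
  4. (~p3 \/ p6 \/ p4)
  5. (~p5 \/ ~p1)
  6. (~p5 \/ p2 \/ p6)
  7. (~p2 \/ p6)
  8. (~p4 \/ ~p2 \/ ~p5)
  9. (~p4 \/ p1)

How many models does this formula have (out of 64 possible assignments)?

7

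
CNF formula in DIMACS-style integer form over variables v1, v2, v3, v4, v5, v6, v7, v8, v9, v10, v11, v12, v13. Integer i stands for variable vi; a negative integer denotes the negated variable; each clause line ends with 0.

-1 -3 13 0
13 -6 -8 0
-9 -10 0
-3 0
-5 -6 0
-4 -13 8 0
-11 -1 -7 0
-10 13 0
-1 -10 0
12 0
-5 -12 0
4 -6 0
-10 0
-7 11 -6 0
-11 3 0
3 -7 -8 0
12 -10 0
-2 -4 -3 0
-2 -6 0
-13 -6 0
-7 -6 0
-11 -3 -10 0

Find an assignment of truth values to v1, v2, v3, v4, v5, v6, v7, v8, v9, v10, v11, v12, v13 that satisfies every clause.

v1=0, v2=1, v3=0, v4=0, v5=0, v6=0, v7=0, v8=1, v9=0, v10=0, v11=0, v12=1, v13=0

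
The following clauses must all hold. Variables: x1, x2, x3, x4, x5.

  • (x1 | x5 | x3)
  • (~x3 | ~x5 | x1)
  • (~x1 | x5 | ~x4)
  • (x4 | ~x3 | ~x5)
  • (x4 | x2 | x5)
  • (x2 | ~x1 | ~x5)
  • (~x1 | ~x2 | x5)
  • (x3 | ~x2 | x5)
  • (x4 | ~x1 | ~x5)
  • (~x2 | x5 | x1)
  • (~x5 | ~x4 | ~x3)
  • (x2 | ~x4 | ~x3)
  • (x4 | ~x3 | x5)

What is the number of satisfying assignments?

5

Satisfying assignments:
  x1=F x2=F x3=F x4=F x5=T
  x1=F x2=F x3=F x4=T x5=T
  x1=F x2=T x3=F x4=F x5=T
  x1=F x2=T x3=F x4=T x5=T
  x1=T x2=T x3=F x4=T x5=T
Count: 5.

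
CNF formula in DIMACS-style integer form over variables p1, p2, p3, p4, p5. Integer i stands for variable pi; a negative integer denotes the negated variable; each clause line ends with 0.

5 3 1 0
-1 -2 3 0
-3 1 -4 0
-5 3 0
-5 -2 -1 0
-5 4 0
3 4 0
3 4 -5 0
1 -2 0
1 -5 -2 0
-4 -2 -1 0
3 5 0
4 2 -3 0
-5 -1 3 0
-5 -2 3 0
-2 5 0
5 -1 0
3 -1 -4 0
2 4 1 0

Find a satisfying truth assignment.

p1 = T, p2 = F, p3 = T, p4 = T, p5 = T

Set p1 = True and propagate.
  then p5 is forced to True.
  then p3 is forced to True.
  then p2 is forced to False.
  then p4 is forced to True.
Every clause has at least one true literal under this assignment.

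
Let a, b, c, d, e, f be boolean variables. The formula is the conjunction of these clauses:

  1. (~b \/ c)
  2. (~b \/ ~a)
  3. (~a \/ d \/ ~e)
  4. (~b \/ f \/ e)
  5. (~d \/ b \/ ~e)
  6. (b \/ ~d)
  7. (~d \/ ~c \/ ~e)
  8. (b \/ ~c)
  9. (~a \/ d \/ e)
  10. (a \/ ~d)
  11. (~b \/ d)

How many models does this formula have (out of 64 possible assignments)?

4

Satisfying assignments:
  a=F b=F c=F d=F e=F f=F
  a=F b=F c=F d=F e=F f=T
  a=F b=F c=F d=F e=T f=F
  a=F b=F c=F d=F e=T f=T
That's 4 in total.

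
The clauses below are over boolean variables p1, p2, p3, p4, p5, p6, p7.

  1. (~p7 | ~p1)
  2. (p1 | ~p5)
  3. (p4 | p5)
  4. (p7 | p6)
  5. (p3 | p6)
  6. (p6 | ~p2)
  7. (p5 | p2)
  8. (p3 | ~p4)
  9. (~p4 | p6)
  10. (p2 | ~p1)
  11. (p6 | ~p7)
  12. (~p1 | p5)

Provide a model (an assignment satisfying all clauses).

p1=False, p2=True, p3=True, p4=True, p5=False, p6=True, p7=True

Pure literal: p3 appears only positively; assign p3 = True.
Pure literal: p6 appears only positively; assign p6 = True.
Branch on p1: take p1 = False.
  then p5 is forced to False.
  then p4 is forced to True.
  then p2 is forced to True.
p7 is now unconstrained; take p7 = True.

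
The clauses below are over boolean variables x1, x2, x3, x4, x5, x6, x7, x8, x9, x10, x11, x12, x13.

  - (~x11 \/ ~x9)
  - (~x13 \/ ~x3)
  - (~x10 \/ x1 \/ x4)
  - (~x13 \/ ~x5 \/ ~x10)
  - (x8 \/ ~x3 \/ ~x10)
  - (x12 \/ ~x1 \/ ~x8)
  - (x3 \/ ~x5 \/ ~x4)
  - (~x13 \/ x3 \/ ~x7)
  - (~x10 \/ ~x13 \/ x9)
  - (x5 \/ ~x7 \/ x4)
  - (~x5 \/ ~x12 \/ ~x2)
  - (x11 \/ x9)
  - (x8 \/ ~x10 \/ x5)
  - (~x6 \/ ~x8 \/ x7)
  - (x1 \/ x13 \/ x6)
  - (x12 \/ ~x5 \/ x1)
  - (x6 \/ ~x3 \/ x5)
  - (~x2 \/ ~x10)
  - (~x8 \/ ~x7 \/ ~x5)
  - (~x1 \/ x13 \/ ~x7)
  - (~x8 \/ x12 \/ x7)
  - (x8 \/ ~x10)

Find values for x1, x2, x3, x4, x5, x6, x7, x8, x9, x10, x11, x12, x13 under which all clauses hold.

x1=False  x2=False  x3=True  x4=True  x5=True  x6=True  x7=True  x8=False  x9=False  x10=False  x11=True  x12=True  x13=False

Check each clause:
  1. (~x11 \/ ~x9) — ~x9 is true.
  2. (~x3 \/ ~x13) — ~x13 is true.
  3. (x4 \/ x1 \/ ~x10) — x4 is true.
  4. (~x5 \/ ~x13 \/ ~x10) — ~x10 is true.
  5. (~x3 \/ ~x10 \/ x8) — ~x10 is true.
  6. (~x8 \/ ~x1 \/ x12) — ~x8 is true.
  7. (x3 \/ ~x4 \/ ~x5) — x3 is true.
  8. (x3 \/ ~x13 \/ ~x7) — x3 is true.
  9. (~x13 \/ ~x10 \/ x9) — ~x13 is true.
  10. (x5 \/ ~x7 \/ x4) — x4 is true.
  11. (~x5 \/ ~x12 \/ ~x2) — ~x2 is true.
  12. (x11 \/ x9) — x11 is true.
  13. (x8 \/ ~x10 \/ x5) — x5 is true.
  14. (~x6 \/ x7 \/ ~x8) — ~x8 is true.
  15. (x6 \/ x13 \/ x1) — x6 is true.
  16. (x12 \/ ~x5 \/ x1) — x12 is true.
  17. (x6 \/ x5 \/ ~x3) — x5 is true.
  18. (~x2 \/ ~x10) — ~x10 is true.
  19. (~x7 \/ ~x8 \/ ~x5) — ~x8 is true.
  20. (~x7 \/ ~x1 \/ x13) — ~x1 is true.
  21. (~x8 \/ x7 \/ x12) — ~x8 is true.
  22. (x8 \/ ~x10) — ~x10 is true.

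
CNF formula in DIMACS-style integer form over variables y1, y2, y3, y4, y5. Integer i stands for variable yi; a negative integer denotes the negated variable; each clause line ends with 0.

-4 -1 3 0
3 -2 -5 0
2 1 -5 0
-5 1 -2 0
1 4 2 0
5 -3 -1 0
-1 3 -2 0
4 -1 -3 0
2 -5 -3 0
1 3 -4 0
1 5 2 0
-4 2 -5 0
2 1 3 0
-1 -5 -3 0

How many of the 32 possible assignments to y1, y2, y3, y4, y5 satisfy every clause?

5

The models are:
  y1=F y2=T y3=F y4=F y5=F
  y1=F y2=T y3=T y4=F y5=F
  y1=F y2=T y3=T y4=T y5=F
  y1=T y2=F y3=F y4=F y5=F
  y1=T y2=F y3=F y4=F y5=T
Count: 5.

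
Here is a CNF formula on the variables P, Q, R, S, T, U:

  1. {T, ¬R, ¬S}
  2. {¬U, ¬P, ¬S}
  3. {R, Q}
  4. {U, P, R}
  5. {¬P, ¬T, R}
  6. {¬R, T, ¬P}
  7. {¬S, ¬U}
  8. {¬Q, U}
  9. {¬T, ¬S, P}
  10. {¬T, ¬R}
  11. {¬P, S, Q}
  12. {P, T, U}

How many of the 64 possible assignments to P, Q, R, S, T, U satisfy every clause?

The models are:
  P=0 Q=0 R=1 S=0 T=0 U=1
  P=0 Q=1 R=0 S=0 T=0 U=1
  P=0 Q=1 R=0 S=0 T=1 U=1
  P=0 Q=1 R=1 S=0 T=0 U=1
  P=1 Q=1 R=0 S=0 T=0 U=1
That's 5 in total.

5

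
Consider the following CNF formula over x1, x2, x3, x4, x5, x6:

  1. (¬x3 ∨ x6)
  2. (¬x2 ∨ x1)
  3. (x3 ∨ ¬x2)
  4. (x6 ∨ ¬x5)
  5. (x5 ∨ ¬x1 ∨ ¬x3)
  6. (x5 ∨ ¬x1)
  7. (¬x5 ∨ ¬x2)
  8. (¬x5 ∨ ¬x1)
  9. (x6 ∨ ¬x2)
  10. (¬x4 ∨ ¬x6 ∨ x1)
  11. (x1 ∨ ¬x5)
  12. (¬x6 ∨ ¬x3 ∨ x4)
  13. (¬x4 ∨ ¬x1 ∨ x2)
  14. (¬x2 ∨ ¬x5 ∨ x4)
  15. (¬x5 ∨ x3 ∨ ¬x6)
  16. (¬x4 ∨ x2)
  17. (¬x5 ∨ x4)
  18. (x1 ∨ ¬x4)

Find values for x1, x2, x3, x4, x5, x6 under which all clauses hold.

Set x1 = False and propagate.
  then x2 is forced to False.
  then x5 is forced to False.
  then x4 is forced to False.
The remaining clauses are satisfied by x3 = False, x6 = False.
Every clause has at least one true literal under this assignment.
Check each clause:
  1. (x6 ∨ ¬x3) — ¬x3 is true.
  2. (x1 ∨ ¬x2) — ¬x2 is true.
  3. (x3 ∨ ¬x2) — ¬x2 is true.
  4. (¬x5 ∨ x6) — ¬x5 is true.
  5. (x5 ∨ ¬x1 ∨ ¬x3) — ¬x3 is true.
  6. (x5 ∨ ¬x1) — ¬x1 is true.
  7. (¬x2 ∨ ¬x5) — ¬x5 is true.
  8. (¬x1 ∨ ¬x5) — ¬x5 is true.
  9. (¬x2 ∨ x6) — ¬x2 is true.
  10. (x1 ∨ ¬x4 ∨ ¬x6) — ¬x6 is true.
  11. (x1 ∨ ¬x5) — ¬x5 is true.
  12. (¬x6 ∨ ¬x3 ∨ x4) — ¬x6 is true.
  13. (x2 ∨ ¬x1 ∨ ¬x4) — ¬x4 is true.
  14. (¬x5 ∨ x4 ∨ ¬x2) — ¬x5 is true.
  15. (¬x5 ∨ x3 ∨ ¬x6) — ¬x6 is true.
  16. (¬x4 ∨ x2) — ¬x4 is true.
  17. (x4 ∨ ¬x5) — ¬x5 is true.
  18. (x1 ∨ ¬x4) — ¬x4 is true.

x1 = F, x2 = F, x3 = F, x4 = F, x5 = F, x6 = F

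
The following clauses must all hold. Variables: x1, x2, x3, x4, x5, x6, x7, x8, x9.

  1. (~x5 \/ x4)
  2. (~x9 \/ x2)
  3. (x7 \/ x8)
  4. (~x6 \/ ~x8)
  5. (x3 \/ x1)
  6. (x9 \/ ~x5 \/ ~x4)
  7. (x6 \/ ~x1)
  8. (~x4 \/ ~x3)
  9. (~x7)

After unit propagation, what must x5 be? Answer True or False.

(~x7) stands alone — x7 = False.
From (x7 \/ x8) and x7 = False: x8 = True.
From (~x8 \/ ~x6) and x8 = True: x6 = False.
(~x1 \/ x6): since x6 = False, the clause reduces to (~x1). x1 = False.
In (x3 \/ x1), x1 is now false; x3 must hold, so x3 = True.
(~x4 \/ ~x3): since x3 = True, the clause reduces to (~x4). x4 = False.
From (~x5 \/ x4) and x4 = False: x5 = False.

False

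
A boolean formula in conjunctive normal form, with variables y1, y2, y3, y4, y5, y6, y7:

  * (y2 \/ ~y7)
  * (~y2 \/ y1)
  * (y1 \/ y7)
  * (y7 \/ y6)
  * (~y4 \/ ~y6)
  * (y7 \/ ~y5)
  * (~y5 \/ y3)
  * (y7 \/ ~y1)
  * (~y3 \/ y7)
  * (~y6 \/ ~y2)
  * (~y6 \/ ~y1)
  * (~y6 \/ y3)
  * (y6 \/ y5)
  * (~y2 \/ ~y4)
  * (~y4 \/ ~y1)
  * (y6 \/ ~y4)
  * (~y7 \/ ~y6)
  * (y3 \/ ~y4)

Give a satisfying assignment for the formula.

y1 = True, y2 = True, y3 = True, y4 = False, y5 = True, y6 = False, y7 = True

y4 occurs only negated in the remaining clauses — set y4 = False.
Branch on y1: take y1 = True.
  then y7 is forced to True.
  then y2 is forced to True.
  then y6 is forced to False.
  then y5 is forced to True.
  then y3 is forced to True.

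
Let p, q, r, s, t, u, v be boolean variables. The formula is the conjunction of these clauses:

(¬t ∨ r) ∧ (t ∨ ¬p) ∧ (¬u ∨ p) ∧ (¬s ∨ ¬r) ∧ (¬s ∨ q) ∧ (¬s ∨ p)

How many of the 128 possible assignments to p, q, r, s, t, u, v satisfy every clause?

20

Split on p, then s.
  p=1, s=1: a clause becomes empty — 0.
  p=1, s=0: forces r=1; t=1; q, u, v free → 2^3 = 8.
  p=0, s=1: a clause becomes empty — 0.
  p=0, s=0: q, v free; 3 ways for (r,t,u) × 2^2 = 12.
Total: 0 + 8 + 0 + 12 = 20.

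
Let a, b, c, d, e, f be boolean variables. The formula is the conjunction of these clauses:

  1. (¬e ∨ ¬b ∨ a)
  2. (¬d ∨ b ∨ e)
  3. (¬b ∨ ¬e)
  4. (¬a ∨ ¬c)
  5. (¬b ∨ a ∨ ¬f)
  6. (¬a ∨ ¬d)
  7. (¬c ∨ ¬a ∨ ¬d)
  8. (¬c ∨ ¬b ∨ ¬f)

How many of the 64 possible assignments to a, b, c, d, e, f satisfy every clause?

22

Split on a, then b.
  a=1, b=1: remaining (c,d,e,f) ∈ {(0,0,0,0); (0,0,0,1)} — 2.
  a=1, b=0: remaining (c,d,e,f) ∈ {(0,0,0,0); (0,0,0,1); (0,0,1,0); (0,0,1,1)} — 4.
  a=0, b=1: remaining (c,d,e,f) ∈ {(0,0,0,0); (0,1,0,0); (1,0,0,0); (1,1,0,0)} — 4.
  a=0, b=0: c, f free; 3 ways for (d,e) × 2^2 = 12.
Total: 2 + 4 + 4 + 12 = 22.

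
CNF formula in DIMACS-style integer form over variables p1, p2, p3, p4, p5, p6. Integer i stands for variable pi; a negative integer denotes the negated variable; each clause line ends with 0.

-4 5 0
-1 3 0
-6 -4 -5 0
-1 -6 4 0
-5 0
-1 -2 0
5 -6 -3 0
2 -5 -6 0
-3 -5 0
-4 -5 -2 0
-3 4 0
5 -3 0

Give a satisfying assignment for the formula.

p1=F  p2=F  p3=F  p4=F  p5=F  p6=T

Check each clause:
  1. (p5 || !p4) — !p4 is true.
  2. (!p1 || p3) — !p1 is true.
  3. (!p5 || !p4 || !p6) — !p5 is true.
  4. (p4 || !p6 || !p1) — !p1 is true.
  5. (!p5) — !p5 is true.
  6. (!p2 || !p1) — !p1 is true.
  7. (!p3 || p5 || !p6) — !p3 is true.
  8. (!p6 || !p5 || p2) — !p5 is true.
  9. (!p5 || !p3) — !p5 is true.
  10. (!p2 || !p4 || !p5) — !p5 is true.
  11. (!p3 || p4) — !p3 is true.
  12. (!p3 || p5) — !p3 is true.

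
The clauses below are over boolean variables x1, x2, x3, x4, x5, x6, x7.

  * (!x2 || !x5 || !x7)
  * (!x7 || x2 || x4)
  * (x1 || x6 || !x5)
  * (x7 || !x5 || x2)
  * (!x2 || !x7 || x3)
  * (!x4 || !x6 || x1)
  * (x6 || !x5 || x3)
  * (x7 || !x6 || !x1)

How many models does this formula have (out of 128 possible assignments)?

40

Split on x7, then x2.
  x7=T, x2=T: 7 of the 32 assignments to (x1,x3,x4,x5,x6) work.
  x7=T, x2=F: 9 of the 32 assignments to (x1,x3,x4,x5,x6) work.
  x7=F, x2=T: 14 of the 32 assignments to (x1,x3,x4,x5,x6) work.
  x7=F, x2=F: x3 free; 5 ways for (x1,x4,x5,x6) × 2^1 = 10.
Total: 7 + 9 + 14 + 10 = 40.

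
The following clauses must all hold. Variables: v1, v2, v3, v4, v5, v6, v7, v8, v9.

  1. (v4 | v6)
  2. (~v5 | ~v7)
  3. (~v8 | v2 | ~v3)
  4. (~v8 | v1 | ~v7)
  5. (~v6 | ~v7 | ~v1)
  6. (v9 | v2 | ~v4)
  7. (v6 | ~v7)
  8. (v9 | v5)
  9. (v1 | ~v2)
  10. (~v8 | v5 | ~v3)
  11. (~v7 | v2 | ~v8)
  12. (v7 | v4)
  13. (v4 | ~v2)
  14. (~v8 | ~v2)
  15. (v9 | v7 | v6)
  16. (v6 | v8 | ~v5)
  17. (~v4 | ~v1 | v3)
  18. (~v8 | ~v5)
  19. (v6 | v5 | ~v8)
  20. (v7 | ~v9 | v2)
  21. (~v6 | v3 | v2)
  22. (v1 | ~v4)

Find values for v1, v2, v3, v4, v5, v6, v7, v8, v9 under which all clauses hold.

Try v1 = False.
  then v2 is forced to False.
  then v4 is forced to False.
  then v6 is forced to True.
  then v7 is forced to True.
  then v5 is forced to False.
  then v8 is forced to False.
  then v9 is forced to True.
  then v3 is forced to True.
Every clause has at least one true literal under this assignment.
Check each clause:
  1. (v4 | v6) — v6 is true.
  2. (~v7 | ~v5) — ~v5 is true.
  3. (~v3 | ~v8 | v2) — ~v8 is true.
  4. (~v8 | v1 | ~v7) — ~v8 is true.
  5. (~v1 | ~v6 | ~v7) — ~v1 is true.
  6. (~v4 | v2 | v9) — v9 is true.
  7. (~v7 | v6) — v6 is true.
  8. (v9 | v5) — v9 is true.
  9. (~v2 | v1) — ~v2 is true.
  10. (~v3 | ~v8 | v5) — ~v8 is true.
  11. (~v7 | ~v8 | v2) — ~v8 is true.
  12. (v4 | v7) — v7 is true.
  13. (~v2 | v4) — ~v2 is true.
  14. (~v8 | ~v2) — ~v8 is true.
  15. (v7 | v6 | v9) — v9 is true.
  16. (v6 | ~v5 | v8) — ~v5 is true.
  17. (v3 | ~v1 | ~v4) — v3 is true.
  18. (~v5 | ~v8) — ~v8 is true.
  19. (~v8 | v5 | v6) — ~v8 is true.
  20. (v2 | ~v9 | v7) — v7 is true.
  21. (~v6 | v3 | v2) — v3 is true.
  22. (v1 | ~v4) — ~v4 is true.

v1=False  v2=False  v3=True  v4=False  v5=False  v6=True  v7=True  v8=False  v9=True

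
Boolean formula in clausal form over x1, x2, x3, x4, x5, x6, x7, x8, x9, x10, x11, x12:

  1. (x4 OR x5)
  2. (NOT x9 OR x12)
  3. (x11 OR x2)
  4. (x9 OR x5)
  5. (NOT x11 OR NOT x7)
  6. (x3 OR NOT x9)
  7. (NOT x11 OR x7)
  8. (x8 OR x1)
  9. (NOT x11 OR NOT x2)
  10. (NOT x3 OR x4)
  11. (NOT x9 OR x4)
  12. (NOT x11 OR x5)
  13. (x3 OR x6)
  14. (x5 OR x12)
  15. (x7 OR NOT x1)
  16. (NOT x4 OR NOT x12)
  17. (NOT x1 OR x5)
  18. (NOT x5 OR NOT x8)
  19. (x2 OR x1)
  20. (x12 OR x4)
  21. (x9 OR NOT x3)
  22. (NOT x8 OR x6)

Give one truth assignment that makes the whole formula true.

x1 = T, x2 = T, x3 = F, x4 = F, x5 = T, x6 = T, x7 = T, x8 = F, x9 = F, x10 = T, x11 = F, x12 = T

Check each clause:
  1. (x4 OR x5) — x5 is true.
  2. (NOT x9 OR x12) — x12 is true.
  3. (x2 OR x11) — x2 is true.
  4. (x5 OR x9) — x5 is true.
  5. (NOT x11 OR NOT x7) — NOT x11 is true.
  6. (x3 OR NOT x9) — NOT x9 is true.
  7. (NOT x11 OR x7) — NOT x11 is true.
  8. (x1 OR x8) — x1 is true.
  9. (NOT x11 OR NOT x2) — NOT x11 is true.
  10. (x4 OR NOT x3) — NOT x3 is true.
  11. (NOT x9 OR x4) — NOT x9 is true.
  12. (NOT x11 OR x5) — x5 is true.
  13. (x3 OR x6) — x6 is true.
  14. (x12 OR x5) — x12 is true.
  15. (NOT x1 OR x7) — x7 is true.
  16. (NOT x12 OR NOT x4) — NOT x4 is true.
  17. (NOT x1 OR x5) — x5 is true.
  18. (NOT x8 OR NOT x5) — NOT x8 is true.
  19. (x2 OR x1) — x1 is true.
  20. (x12 OR x4) — x12 is true.
  21. (NOT x3 OR x9) — NOT x3 is true.
  22. (NOT x8 OR x6) — NOT x8 is true.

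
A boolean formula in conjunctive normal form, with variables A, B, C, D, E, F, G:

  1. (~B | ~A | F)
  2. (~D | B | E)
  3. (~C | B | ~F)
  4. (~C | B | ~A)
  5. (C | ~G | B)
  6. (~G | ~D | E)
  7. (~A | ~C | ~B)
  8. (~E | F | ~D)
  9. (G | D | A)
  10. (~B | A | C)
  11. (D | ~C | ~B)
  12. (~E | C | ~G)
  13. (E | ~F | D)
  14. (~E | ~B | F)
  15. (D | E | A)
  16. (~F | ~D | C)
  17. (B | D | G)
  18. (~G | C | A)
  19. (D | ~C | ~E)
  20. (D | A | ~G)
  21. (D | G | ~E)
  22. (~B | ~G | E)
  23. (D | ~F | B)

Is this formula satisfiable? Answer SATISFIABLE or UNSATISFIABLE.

Set A = False and propagate.
Branch on B: take B = True.
  then C is forced to True.
  then D is forced to True.
Set E = False and propagate.
  then G is forced to False.
F is now unconstrained; take F = False.
So A=0, B=1, C=1, D=1, E=0, F=0, G=0 is a satisfying assignment.

SATISFIABLE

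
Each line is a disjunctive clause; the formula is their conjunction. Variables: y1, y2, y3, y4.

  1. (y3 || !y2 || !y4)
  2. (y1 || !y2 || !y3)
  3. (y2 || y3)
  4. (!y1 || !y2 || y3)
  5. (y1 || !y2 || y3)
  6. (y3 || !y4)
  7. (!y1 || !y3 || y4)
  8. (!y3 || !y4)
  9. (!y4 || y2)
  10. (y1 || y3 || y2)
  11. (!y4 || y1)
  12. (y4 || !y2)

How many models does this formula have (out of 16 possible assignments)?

1

Satisfying assignments:
  y1=0 y2=0 y3=1 y4=0
That's 1 in total.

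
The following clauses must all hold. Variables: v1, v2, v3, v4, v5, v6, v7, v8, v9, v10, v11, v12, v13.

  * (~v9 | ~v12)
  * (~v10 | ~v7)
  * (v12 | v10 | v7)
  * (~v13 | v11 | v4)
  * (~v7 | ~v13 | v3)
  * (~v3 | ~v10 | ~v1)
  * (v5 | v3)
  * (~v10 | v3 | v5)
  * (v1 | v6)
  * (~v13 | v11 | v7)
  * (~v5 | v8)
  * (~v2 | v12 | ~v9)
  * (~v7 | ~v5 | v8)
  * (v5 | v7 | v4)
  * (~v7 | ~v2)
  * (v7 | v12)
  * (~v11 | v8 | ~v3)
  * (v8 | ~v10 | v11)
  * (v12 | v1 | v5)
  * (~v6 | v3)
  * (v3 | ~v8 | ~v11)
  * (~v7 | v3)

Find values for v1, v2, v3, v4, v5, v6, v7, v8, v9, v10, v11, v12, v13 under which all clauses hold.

v1=False, v2=True, v3=True, v4=True, v5=False, v6=True, v7=False, v8=False, v9=False, v10=False, v11=False, v12=True, v13=False

Check each clause:
  1. (~v12 | ~v9) — ~v9 is true.
  2. (~v7 | ~v10) — ~v7 is true.
  3. (v12 | v10 | v7) — v12 is true.
  4. (v11 | ~v13 | v4) — ~v13 is true.
  5. (~v13 | ~v7 | v3) — v3 is true.
  6. (~v3 | ~v10 | ~v1) — ~v10 is true.
  7. (v5 | v3) — v3 is true.
  8. (v3 | ~v10 | v5) — v3 is true.
  9. (v1 | v6) — v6 is true.
  10. (~v13 | v11 | v7) — ~v13 is true.
  11. (v8 | ~v5) — ~v5 is true.
  12. (v12 | ~v9 | ~v2) — v12 is true.
  13. (~v7 | ~v5 | v8) — ~v7 is true.
  14. (v5 | v4 | v7) — v4 is true.
  15. (~v7 | ~v2) — ~v7 is true.
  16. (v12 | v7) — v12 is true.
  17. (~v11 | v8 | ~v3) — ~v11 is true.
  18. (v11 | ~v10 | v8) — ~v10 is true.
  19. (v5 | v12 | v1) — v12 is true.
  20. (v3 | ~v6) — v3 is true.
  21. (~v8 | v3 | ~v11) — ~v8 is true.
  22. (v3 | ~v7) — ~v7 is true.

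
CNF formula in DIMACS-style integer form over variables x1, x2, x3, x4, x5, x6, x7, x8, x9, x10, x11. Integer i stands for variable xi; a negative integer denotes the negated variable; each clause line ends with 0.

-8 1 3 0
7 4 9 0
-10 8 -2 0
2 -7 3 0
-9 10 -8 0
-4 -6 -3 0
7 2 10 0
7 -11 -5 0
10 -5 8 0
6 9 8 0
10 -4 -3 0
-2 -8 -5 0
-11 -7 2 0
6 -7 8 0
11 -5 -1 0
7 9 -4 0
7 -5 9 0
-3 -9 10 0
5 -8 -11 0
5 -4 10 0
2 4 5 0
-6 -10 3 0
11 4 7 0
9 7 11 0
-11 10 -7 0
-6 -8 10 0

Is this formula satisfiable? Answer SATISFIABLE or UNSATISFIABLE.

SATISFIABLE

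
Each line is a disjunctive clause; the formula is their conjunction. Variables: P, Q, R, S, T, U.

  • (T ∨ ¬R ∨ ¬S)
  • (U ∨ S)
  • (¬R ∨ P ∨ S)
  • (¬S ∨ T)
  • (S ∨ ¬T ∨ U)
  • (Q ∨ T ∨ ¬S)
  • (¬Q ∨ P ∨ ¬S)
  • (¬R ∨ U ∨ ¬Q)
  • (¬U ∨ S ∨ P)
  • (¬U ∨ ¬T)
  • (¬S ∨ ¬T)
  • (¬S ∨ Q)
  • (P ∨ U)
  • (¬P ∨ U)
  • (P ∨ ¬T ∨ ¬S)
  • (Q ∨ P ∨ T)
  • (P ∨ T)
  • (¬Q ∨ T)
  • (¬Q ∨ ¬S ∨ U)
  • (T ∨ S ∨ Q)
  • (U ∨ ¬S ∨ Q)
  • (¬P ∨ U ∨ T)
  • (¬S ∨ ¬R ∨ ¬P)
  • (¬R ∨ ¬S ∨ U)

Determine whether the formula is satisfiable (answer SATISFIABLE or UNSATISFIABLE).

S = True:
  propagation gives T=True; an empty clause results — contradiction.
S = False:
  propagation gives U=True, P=True, T=False, Q=False; an empty clause results — contradiction.
Every branch closes, so no satisfying assignment exists.

UNSATISFIABLE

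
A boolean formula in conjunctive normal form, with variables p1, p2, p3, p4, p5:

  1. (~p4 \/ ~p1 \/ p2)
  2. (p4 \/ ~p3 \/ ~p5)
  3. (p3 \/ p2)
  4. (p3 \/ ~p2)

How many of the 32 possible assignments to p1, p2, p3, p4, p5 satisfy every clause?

10

Split on p2, then p3.
  p2=T, p3=T: p1 free; 3 ways for (p4,p5) × 2^1 = 6.
  p2=T, p3=F: a clause becomes empty — 0.
  p2=F, p3=T: remaining (p1,p4,p5) ∈ {(F,F,F); (F,T,F); (F,T,T); (T,F,F)} — 4.
  p2=F, p3=F: a clause becomes empty — 0.
Total: 6 + 0 + 4 + 0 = 10.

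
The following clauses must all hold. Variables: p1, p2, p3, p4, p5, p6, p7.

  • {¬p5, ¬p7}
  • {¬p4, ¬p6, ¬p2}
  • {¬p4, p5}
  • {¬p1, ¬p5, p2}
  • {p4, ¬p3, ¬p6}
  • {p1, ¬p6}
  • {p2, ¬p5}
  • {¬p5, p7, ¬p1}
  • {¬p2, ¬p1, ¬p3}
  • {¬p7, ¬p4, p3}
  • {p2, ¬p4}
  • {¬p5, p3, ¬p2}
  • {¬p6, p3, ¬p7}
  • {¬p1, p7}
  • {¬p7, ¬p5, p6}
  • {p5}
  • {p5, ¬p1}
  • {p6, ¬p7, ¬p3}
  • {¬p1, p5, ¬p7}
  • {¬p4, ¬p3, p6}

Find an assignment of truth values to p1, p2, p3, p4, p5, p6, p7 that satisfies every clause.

p1 = 0, p2 = 1, p3 = 1, p4 = 0, p5 = 1, p6 = 0, p7 = 0

Check each clause:
  1. {¬p5, ¬p7} — ¬p7 is true.
  2. {¬p4, ¬p6, ¬p2} — ¬p6 is true.
  3. {¬p4, p5} — ¬p4 is true.
  4. {p2, ¬p5, ¬p1} — p2 is true.
  5. {p4, ¬p3, ¬p6} — ¬p6 is true.
  6. {p1, ¬p6} — ¬p6 is true.
  7. {¬p5, p2} — p2 is true.
  8. {p7, ¬p5, ¬p1} — ¬p1 is true.
  9. {¬p1, ¬p2, ¬p3} — ¬p1 is true.
  10. {¬p4, ¬p7, p3} — ¬p7 is true.
  11. {p2, ¬p4} — p2 is true.
  12. {¬p2, ¬p5, p3} — p3 is true.
  13. {p3, ¬p7, ¬p6} — ¬p7 is true.
  14. {¬p1, p7} — ¬p1 is true.
  15. {¬p7, ¬p5, p6} — ¬p7 is true.
  16. {p5} — p5 is true.
  17. {p5, ¬p1} — p5 is true.
  18. {¬p7, ¬p3, p6} — ¬p7 is true.
  19. {¬p7, ¬p1, p5} — ¬p7 is true.
  20. {¬p4, p6, ¬p3} — ¬p4 is true.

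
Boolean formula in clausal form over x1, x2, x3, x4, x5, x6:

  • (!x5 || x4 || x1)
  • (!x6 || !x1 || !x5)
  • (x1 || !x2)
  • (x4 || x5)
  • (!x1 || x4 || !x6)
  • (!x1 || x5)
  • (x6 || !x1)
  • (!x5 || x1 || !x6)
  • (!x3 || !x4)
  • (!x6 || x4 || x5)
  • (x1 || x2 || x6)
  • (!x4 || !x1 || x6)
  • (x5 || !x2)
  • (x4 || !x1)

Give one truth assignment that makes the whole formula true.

x1 = 0  x2 = 0  x3 = 0  x4 = 1  x5 = 0  x6 = 1

Check each clause:
  1. (x4 || x1 || !x5) — !x5 is true.
  2. (!x1 || !x5 || !x6) — !x5 is true.
  3. (!x2 || x1) — !x2 is true.
  4. (x5 || x4) — x4 is true.
  5. (x4 || !x1 || !x6) — x4 is true.
  6. (x5 || !x1) — !x1 is true.
  7. (x6 || !x1) — !x1 is true.
  8. (!x6 || x1 || !x5) — !x5 is true.
  9. (!x4 || !x3) — !x3 is true.
  10. (x5 || x4 || !x6) — x4 is true.
  11. (x6 || x1 || x2) — x6 is true.
  12. (!x4 || !x1 || x6) — !x1 is true.
  13. (x5 || !x2) — !x2 is true.
  14. (!x1 || x4) — x4 is true.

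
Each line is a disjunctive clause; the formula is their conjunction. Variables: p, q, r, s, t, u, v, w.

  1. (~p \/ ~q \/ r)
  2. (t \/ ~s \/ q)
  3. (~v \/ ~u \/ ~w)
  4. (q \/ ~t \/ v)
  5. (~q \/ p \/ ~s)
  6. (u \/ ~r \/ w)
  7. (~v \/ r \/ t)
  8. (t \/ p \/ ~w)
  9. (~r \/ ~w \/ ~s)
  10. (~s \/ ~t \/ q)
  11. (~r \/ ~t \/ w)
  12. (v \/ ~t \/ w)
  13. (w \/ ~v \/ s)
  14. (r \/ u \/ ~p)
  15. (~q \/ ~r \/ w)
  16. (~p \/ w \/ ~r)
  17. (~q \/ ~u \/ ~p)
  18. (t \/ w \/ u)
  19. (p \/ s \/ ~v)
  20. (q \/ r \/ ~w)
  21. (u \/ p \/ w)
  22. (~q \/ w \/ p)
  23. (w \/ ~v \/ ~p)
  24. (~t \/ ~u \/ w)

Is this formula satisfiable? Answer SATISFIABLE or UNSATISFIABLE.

SATISFIABLE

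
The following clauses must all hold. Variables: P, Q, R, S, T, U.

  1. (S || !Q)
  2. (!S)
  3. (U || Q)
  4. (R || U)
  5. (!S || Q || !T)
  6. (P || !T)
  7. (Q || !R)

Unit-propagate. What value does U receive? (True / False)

Unit clause (!S) sets S = False.
In (!Q || S), S is now false; !Q must hold, so Q = False.
From (Q || U) and Q = False: U = True.

True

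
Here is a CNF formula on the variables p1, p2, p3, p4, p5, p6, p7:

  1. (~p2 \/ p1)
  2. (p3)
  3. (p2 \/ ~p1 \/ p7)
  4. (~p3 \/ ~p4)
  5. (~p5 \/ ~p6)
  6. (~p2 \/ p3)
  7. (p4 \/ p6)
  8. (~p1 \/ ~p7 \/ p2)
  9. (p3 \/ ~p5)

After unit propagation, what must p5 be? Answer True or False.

(p3) stands alone — p3 = True.
In (~p4 \/ ~p3), ~p3 is now false; ~p4 must hold, so p4 = False.
(p6 \/ p4) with p4 = False leaves only p6, so p6 = True.
From (~p6 \/ ~p5) and p6 = True: p5 = False.

False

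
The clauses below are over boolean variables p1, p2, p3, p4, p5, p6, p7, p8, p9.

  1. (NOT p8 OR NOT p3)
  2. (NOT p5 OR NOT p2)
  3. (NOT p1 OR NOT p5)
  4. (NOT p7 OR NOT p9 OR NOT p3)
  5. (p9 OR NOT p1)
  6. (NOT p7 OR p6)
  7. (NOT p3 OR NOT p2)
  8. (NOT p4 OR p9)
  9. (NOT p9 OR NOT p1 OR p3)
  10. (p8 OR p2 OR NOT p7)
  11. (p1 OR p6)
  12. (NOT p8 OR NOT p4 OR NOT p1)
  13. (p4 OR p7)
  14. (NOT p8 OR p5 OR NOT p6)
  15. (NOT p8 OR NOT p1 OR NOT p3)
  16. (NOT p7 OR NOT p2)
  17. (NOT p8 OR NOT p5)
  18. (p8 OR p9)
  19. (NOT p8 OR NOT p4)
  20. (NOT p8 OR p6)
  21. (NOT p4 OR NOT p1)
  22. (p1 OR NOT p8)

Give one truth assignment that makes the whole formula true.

p1 = F, p2 = T, p3 = F, p4 = T, p5 = F, p6 = T, p7 = F, p8 = F, p9 = T

Check each clause:
  1. (NOT p3 OR NOT p8) — NOT p8 is true.
  2. (NOT p2 OR NOT p5) — NOT p5 is true.
  3. (NOT p1 OR NOT p5) — NOT p5 is true.
  4. (NOT p7 OR NOT p9 OR NOT p3) — NOT p7 is true.
  5. (p9 OR NOT p1) — p9 is true.
  6. (NOT p7 OR p6) — NOT p7 is true.
  7. (NOT p2 OR NOT p3) — NOT p3 is true.
  8. (NOT p4 OR p9) — p9 is true.
  9. (NOT p1 OR p3 OR NOT p9) — NOT p1 is true.
  10. (p8 OR p2 OR NOT p7) — NOT p7 is true.
  11. (p1 OR p6) — p6 is true.
  12. (NOT p1 OR NOT p4 OR NOT p8) — NOT p8 is true.
  13. (p7 OR p4) — p4 is true.
  14. (NOT p6 OR p5 OR NOT p8) — NOT p8 is true.
  15. (NOT p3 OR NOT p8 OR NOT p1) — NOT p8 is true.
  16. (NOT p7 OR NOT p2) — NOT p7 is true.
  17. (NOT p5 OR NOT p8) — NOT p8 is true.
  18. (p9 OR p8) — p9 is true.
  19. (NOT p4 OR NOT p8) — NOT p8 is true.
  20. (NOT p8 OR p6) — NOT p8 is true.
  21. (NOT p1 OR NOT p4) — NOT p1 is true.
  22. (p1 OR NOT p8) — NOT p8 is true.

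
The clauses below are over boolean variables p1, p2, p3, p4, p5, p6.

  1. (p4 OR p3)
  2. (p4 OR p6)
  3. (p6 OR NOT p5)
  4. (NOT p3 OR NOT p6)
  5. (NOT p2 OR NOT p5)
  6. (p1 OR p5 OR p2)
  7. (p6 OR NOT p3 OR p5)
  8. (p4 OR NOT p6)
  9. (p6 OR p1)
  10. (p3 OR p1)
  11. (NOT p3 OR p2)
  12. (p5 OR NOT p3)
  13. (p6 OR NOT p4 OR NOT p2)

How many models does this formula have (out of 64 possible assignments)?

Satisfying assignments:
  p1=T p2=F p3=F p4=T p5=F p6=F
  p1=T p2=F p3=F p4=T p5=F p6=T
  p1=T p2=F p3=F p4=T p5=T p6=T
  p1=T p2=T p3=F p4=T p5=F p6=T
Count: 4.

4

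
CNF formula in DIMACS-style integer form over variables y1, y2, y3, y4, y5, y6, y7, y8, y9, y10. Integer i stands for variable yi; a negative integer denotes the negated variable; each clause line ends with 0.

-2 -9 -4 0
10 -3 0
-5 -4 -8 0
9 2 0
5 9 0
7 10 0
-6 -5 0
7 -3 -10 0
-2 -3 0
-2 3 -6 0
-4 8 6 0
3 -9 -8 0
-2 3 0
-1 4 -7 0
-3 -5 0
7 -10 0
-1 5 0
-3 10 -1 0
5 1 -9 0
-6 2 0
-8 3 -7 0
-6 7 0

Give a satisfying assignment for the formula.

Set y1 = False and propagate.
Try y2 = False.
  then y9 is forced to True.
  then y5 is forced to True.
  then y6 is forced to False.
  then y3 is forced to False.
  then y8 is forced to False.
  then y4 is forced to False.
Try y7 = True.
y10 is now unconstrained; take y10 = True.
Every clause has at least one true literal under this assignment.
Check each clause:
  1. (~y9 \/ ~y2 \/ ~y4) — ~y4 is true.
  2. (y10 \/ ~y3) — y10 is true.
  3. (~y8 \/ ~y4 \/ ~y5) — ~y8 is true.
  4. (y2 \/ y9) — y9 is true.
  5. (y5 \/ y9) — y9 is true.
  6. (y10 \/ y7) — y10 is true.
  7. (~y6 \/ ~y5) — ~y6 is true.
  8. (y7 \/ ~y10 \/ ~y3) — ~y3 is true.
  9. (~y3 \/ ~y2) — ~y3 is true.
  10. (~y2 \/ ~y6 \/ y3) — ~y6 is true.
  11. (y8 \/ ~y4 \/ y6) — ~y4 is true.
  12. (y3 \/ ~y8 \/ ~y9) — ~y8 is true.
  13. (~y2 \/ y3) — ~y2 is true.
  14. (~y7 \/ ~y1 \/ y4) — ~y1 is true.
  15. (~y5 \/ ~y3) — ~y3 is true.
  16. (~y10 \/ y7) — y7 is true.
  17. (y5 \/ ~y1) — y5 is true.
  18. (~y3 \/ ~y1 \/ y10) — y10 is true.
  19. (y5 \/ y1 \/ ~y9) — y5 is true.
  20. (~y6 \/ y2) — ~y6 is true.
  21. (y3 \/ ~y7 \/ ~y8) — ~y8 is true.
  22. (~y6 \/ y7) — ~y6 is true.

y1=F, y2=F, y3=F, y4=F, y5=T, y6=F, y7=T, y8=F, y9=T, y10=T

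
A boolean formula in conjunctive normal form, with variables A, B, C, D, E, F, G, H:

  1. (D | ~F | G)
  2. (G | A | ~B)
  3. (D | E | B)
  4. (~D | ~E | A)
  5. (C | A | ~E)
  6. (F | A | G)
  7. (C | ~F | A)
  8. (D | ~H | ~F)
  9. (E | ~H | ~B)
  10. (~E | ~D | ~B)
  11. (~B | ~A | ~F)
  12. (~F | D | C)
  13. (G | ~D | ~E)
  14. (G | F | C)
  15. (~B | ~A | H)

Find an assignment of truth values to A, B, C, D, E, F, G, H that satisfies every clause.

A=True, B=False, C=False, D=True, E=False, F=True, G=True, H=False

Pure literal: G appears only positively; assign G = True.
Set A = True and propagate.
For the remaining variables, B = False, C = False, D = True, E = False, F = True, H = False works.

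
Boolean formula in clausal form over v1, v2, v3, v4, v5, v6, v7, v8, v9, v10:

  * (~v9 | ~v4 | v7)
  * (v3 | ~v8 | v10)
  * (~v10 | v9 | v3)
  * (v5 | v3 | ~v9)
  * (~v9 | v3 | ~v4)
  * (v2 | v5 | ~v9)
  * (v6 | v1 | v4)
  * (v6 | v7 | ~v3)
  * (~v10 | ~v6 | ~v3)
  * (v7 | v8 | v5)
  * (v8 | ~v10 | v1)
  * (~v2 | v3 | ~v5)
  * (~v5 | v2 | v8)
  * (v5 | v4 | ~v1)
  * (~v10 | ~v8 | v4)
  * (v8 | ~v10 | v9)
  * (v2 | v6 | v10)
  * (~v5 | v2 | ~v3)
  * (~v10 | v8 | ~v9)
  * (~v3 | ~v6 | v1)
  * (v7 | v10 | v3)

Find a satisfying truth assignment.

v1=True  v2=True  v3=True  v4=False  v5=True  v6=True  v7=False  v8=True  v9=False  v10=False

Try v1 = True.
The remaining clauses are satisfied by v2 = True, v3 = True, v4 = False, v5 = True, v6 = True, v7 = False, v8 = True, v9 = False, v10 = False.
Every clause has at least one true literal under this assignment.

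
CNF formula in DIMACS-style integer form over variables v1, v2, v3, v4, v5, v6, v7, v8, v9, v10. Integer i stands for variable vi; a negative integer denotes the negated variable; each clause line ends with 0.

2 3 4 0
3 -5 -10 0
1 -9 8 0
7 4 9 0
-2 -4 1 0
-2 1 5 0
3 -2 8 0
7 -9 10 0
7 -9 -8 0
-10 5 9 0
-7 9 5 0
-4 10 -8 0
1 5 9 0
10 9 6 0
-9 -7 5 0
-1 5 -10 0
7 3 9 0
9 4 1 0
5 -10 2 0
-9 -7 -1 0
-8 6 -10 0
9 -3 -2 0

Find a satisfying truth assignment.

v1=F, v2=F, v3=T, v4=F, v5=T, v6=F, v7=T, v8=T, v9=T, v10=F

Check each clause:
  1. (v2 OR v3 OR v4) — v3 is true.
  2. (NOT v5 OR v3 OR NOT v10) — v3 is true.
  3. (v1 OR NOT v9 OR v8) — v8 is true.
  4. (v4 OR v7 OR v9) — v9 is true.
  5. (v1 OR NOT v4 OR NOT v2) — NOT v4 is true.
  6. (v1 OR NOT v2 OR v5) — v5 is true.
  7. (v3 OR v8 OR NOT v2) — v8 is true.
  8. (v10 OR NOT v9 OR v7) — v7 is true.
  9. (NOT v9 OR v7 OR NOT v8) — v7 is true.
  10. (NOT v10 OR v5 OR v9) — v9 is true.
  11. (v9 OR NOT v7 OR v5) — v9 is true.
  12. (NOT v4 OR v10 OR NOT v8) — NOT v4 is true.
  13. (v9 OR v5 OR v1) — v9 is true.
  14. (v9 OR v10 OR v6) — v9 is true.
  15. (v5 OR NOT v9 OR NOT v7) — v5 is true.
  16. (v5 OR NOT v10 OR NOT v1) — v5 is true.
  17. (v7 OR v3 OR v9) — v9 is true.
  18. (v9 OR v1 OR v4) — v9 is true.
  19. (NOT v10 OR v5 OR v2) — v5 is true.
  20. (NOT v9 OR NOT v7 OR NOT v1) — NOT v1 is true.
  21. (NOT v10 OR v6 OR NOT v8) — NOT v10 is true.
  22. (v9 OR NOT v2 OR NOT v3) — v9 is true.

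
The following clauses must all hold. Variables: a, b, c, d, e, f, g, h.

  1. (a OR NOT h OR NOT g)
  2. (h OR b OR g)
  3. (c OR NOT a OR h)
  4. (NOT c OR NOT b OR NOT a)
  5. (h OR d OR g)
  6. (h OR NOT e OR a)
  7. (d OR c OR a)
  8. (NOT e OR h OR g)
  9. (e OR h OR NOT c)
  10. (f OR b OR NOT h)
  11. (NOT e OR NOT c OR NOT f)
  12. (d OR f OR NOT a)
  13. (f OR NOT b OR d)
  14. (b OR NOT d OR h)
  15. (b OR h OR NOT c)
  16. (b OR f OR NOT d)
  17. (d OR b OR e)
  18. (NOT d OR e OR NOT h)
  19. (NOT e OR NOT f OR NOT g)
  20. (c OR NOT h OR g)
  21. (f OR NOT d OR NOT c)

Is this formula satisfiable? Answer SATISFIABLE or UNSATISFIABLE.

Set a = False and propagate.
Branch on b: take b = True.
Branch on c: take c = True.
The remaining clauses are satisfied by d = False, e = False, f = True, g = False, h = True.
Every clause has at least one true literal under this assignment.
So a=0, b=1, c=1, d=0, e=0, f=1, g=0, h=1 is a satisfying assignment.

SATISFIABLE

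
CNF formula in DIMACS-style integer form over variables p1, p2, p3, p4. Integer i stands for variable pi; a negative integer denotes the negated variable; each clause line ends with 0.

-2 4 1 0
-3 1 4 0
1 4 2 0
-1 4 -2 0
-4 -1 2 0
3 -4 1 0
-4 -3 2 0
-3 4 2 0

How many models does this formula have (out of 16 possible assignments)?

The models are:
  p1=0 p2=1 p3=1 p4=1
  p1=1 p2=0 p3=0 p4=0
  p1=1 p2=1 p3=0 p4=1
  p1=1 p2=1 p3=1 p4=1
Count: 4.

4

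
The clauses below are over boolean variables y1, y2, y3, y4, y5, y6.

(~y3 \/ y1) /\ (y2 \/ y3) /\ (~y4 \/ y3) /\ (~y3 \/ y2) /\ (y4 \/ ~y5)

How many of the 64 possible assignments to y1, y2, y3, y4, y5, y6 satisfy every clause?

Split on y3, then y2.
  y3=1, y2=1: y6 free; 3 ways for (y1,y4,y5) × 2^1 = 6.
  y3=1, y2=0: a clause becomes empty — 0.
  y3=0, y2=1: remaining (y1,y4,y5,y6) ∈ {(0,0,0,0); (0,0,0,1); (1,0,0,0); (1,0,0,1)} — 4.
  y3=0, y2=0: a clause becomes empty — 0.
Total: 6 + 0 + 4 + 0 = 10.

10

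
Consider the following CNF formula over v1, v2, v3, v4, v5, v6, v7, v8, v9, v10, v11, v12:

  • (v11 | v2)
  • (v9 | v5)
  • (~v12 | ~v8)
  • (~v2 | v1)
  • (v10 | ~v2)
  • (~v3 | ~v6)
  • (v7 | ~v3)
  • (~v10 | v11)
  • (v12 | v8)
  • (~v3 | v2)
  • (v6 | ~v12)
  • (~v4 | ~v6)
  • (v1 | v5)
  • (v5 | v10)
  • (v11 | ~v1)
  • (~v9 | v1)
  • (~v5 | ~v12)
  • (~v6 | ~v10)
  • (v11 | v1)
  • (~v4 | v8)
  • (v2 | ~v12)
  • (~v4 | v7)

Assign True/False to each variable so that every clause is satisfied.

v1=T, v2=T, v3=F, v4=F, v5=T, v6=F, v7=T, v8=T, v9=F, v10=T, v11=T, v12=F

Pure literal: v3 appears only negated; assign v3 = False.
Pure literal: v4 appears only negated; assign v4 = False.
Branch on v1: take v1 = True.
  then v11 is forced to True.
The remaining clauses are satisfied by v2 = True, v5 = True, v6 = False, v7 = True, v8 = True, v9 = False, v10 = True, v12 = False.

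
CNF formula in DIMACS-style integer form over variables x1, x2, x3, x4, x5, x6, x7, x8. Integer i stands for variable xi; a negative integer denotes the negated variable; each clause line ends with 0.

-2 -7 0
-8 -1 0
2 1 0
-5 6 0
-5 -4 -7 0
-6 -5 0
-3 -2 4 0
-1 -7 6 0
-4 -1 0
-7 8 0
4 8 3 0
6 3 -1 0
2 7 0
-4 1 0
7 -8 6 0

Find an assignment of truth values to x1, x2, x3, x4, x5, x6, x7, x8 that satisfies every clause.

x1=F, x2=T, x3=F, x4=F, x5=F, x6=T, x7=F, x8=T

Pure literal: x5 appears only negated; assign x5 = False.
Set x1 = False and propagate.
  then x2 is forced to True.
  then x7 is forced to False.
  then x4 is forced to False.
  then x3 is forced to False.
  then x8 is forced to True.
  then x6 is forced to True.
Every clause has at least one true literal under this assignment.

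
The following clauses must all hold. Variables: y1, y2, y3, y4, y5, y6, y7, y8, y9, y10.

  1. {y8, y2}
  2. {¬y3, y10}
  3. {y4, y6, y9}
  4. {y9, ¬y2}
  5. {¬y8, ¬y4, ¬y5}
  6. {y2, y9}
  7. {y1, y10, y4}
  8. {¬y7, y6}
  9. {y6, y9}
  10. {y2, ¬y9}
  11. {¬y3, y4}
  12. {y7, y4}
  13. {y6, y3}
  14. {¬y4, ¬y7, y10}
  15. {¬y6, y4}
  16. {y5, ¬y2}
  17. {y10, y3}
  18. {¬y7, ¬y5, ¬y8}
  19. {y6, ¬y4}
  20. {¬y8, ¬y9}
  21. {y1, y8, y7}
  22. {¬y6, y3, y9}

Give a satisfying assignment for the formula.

Pure literal: y1 appears only positively; assign y1 = True.
Pure literal: y10 appears only positively; assign y10 = True.
Set y2 = True and propagate.
  then y9 is forced to True.
  then y5 is forced to True.
  then y8 is forced to False.
Set y3 = True and propagate.
  then y4 is forced to True.
  then y6 is forced to True.
y7 is now unconstrained; take y7 = True.
Every clause has at least one true literal under this assignment.

y1 = True, y2 = True, y3 = True, y4 = True, y5 = True, y6 = True, y7 = True, y8 = False, y9 = True, y10 = True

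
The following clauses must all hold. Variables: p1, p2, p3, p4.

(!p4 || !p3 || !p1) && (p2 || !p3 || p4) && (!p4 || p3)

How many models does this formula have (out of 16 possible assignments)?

8

Case analysis on p3 and p4:
  p3=1, p4=1: remaining (p1,p2) ∈ {(0,0); (0,1)} — 2.
  p3=1, p4=0: remaining (p1,p2) ∈ {(0,1); (1,1)} — 2.
  p3=0, p4=1: a clause becomes empty — 0.
  p3=0, p4=0: remaining (p1,p2) ∈ {(0,0); (0,1); (1,0); (1,1)} — 4.
Total: 2 + 2 + 0 + 4 = 8.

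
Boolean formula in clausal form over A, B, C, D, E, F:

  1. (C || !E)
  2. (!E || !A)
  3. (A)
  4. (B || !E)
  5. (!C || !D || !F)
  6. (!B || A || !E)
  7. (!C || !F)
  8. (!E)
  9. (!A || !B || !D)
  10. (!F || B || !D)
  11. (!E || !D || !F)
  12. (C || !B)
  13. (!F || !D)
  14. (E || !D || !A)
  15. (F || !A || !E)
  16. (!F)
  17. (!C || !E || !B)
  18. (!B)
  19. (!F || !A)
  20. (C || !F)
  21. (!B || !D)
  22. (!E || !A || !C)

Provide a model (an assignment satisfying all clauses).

A=T, B=F, C=F, D=F, E=F, F=F

The clause (A) is unit: A must be True.
Unit propagation: (!E) forces E = False.
(!D) is a unit clause, so D = False.
The clause (!F) is unit: F must be False.
The clause (!B) is unit: B must be False.
C is now unconstrained; take C = False.
Every clause has at least one true literal under this assignment.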